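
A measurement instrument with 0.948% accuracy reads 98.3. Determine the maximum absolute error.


Absolute error = (accuracy% / 100) * reading.
Error = (0.948 / 100) * 98.3
Error = 0.00948 * 98.3
Error = 0.9319

0.9319


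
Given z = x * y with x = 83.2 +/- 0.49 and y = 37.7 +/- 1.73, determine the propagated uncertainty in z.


For a product z = x*y, the relative uncertainty is:
uz/z = sqrt((ux/x)^2 + (uy/y)^2)
Relative uncertainties: ux/x = 0.49/83.2 = 0.005889
uy/y = 1.73/37.7 = 0.045889
z = 83.2 * 37.7 = 3136.6
uz = 3136.6 * sqrt(0.005889^2 + 0.045889^2) = 145.117

145.117


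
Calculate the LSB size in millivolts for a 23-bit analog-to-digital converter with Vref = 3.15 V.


The resolution (LSB) of an ADC is Vref / 2^n.
LSB = 3.15 / 2^23
LSB = 3.15 / 8388608
LSB = 3.8e-07 V = 0.00037551 mV

0.00037551 mV


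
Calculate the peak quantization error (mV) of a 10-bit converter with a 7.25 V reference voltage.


The maximum quantization error is +/- LSB/2.
LSB = Vref / 2^n = 7.25 / 1024 = 0.00708008 V
Max error = LSB / 2 = 0.00708008 / 2 = 0.00354004 V
Max error = 3.54 mV

3.54 mV


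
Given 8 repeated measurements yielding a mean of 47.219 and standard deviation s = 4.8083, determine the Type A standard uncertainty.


The standard uncertainty for Type A evaluation is u = s / sqrt(n).
u = 4.8083 / sqrt(8)
u = 4.8083 / 2.8284
u = 1.7

1.7


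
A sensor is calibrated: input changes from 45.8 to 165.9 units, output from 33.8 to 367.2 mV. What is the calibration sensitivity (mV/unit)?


Sensitivity = (y2 - y1) / (x2 - x1).
S = (367.2 - 33.8) / (165.9 - 45.8)
S = 333.4 / 120.1
S = 2.776 mV/unit

2.776 mV/unit


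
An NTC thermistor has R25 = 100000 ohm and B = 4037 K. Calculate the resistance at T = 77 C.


NTC thermistor equation: Rt = R25 * exp(B * (1/T - 1/T25)).
T in Kelvin: 350.15 K, T25 = 298.15 K
1/T - 1/T25 = 1/350.15 - 1/298.15 = -0.0004981
B * (1/T - 1/T25) = 4037 * -0.0004981 = -2.0108
Rt = 100000 * exp(-2.0108) = 13387.9 ohm

13387.9 ohm


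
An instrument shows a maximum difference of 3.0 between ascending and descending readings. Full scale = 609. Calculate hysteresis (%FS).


Hysteresis = (max difference / full scale) * 100%.
H = (3.0 / 609) * 100
H = 0.493 %FS

0.493 %FS


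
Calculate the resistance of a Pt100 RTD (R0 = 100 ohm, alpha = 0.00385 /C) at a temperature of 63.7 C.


The RTD equation: Rt = R0 * (1 + alpha * T).
Rt = 100 * (1 + 0.00385 * 63.7)
Rt = 100 * (1 + 0.245245)
Rt = 100 * 1.245245
Rt = 124.524 ohm

124.524 ohm


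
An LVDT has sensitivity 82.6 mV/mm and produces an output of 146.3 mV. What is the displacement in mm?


Displacement = Vout / sensitivity.
d = 146.3 / 82.6
d = 1.771 mm

1.771 mm


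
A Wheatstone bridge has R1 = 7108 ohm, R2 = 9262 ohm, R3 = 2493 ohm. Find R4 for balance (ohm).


At balance: R1*R4 = R2*R3, so R4 = R2*R3/R1.
R4 = 9262 * 2493 / 7108
R4 = 23090166 / 7108
R4 = 3248.48 ohm

3248.48 ohm


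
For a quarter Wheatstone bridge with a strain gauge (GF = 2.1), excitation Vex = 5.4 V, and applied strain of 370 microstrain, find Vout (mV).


Quarter bridge output: Vout = (GF * epsilon * Vex) / 4.
Vout = (2.1 * 370e-6 * 5.4) / 4
Vout = 0.0041958 / 4 V
Vout = 0.00104895 V = 1.0489 mV

1.0489 mV


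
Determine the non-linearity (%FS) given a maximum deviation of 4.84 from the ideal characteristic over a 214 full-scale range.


Linearity error = (max deviation / full scale) * 100%.
Linearity = (4.84 / 214) * 100
Linearity = 2.262 %FS

2.262 %FS


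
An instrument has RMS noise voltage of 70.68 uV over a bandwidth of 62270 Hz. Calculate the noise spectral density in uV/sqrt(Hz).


Noise spectral density = Vrms / sqrt(BW).
NSD = 70.68 / sqrt(62270)
NSD = 70.68 / 249.5396
NSD = 0.2832 uV/sqrt(Hz)

0.2832 uV/sqrt(Hz)


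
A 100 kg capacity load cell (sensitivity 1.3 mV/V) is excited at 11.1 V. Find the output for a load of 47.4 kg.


Vout = rated_output * Vex * (load / capacity).
Vout = 1.3 * 11.1 * (47.4 / 100)
Vout = 1.3 * 11.1 * 0.474
Vout = 6.84 mV

6.84 mV


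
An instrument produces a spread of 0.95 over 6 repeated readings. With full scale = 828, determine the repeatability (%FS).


Repeatability = (spread / full scale) * 100%.
R = (0.95 / 828) * 100
R = 0.115 %FS

0.115 %FS


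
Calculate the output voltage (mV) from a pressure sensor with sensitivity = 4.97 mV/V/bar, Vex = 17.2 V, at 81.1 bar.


Output = sensitivity * Vex * P.
Vout = 4.97 * 17.2 * 81.1
Vout = 85.484 * 81.1
Vout = 6932.75 mV

6932.75 mV


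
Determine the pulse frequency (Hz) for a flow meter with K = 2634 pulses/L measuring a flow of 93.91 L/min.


Frequency = K * Q / 60 (converting L/min to L/s).
f = 2634 * 93.91 / 60
f = 247358.94 / 60
f = 4122.65 Hz

4122.65 Hz


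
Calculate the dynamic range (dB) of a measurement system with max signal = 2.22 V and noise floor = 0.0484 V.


Dynamic range = 20 * log10(Vmax / Vnoise).
DR = 20 * log10(2.22 / 0.0484)
DR = 20 * log10(45.87)
DR = 33.23 dB

33.23 dB


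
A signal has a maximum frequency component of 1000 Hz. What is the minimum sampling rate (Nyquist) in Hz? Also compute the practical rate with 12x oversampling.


By Nyquist theorem, fs_min = 2 * fmax.
fs_min = 2 * 1000 = 2000 Hz
Practical rate = 12 * fs_min = 12 * 2000 = 24000 Hz

fs_min = 2000 Hz, fs_practical = 24000 Hz


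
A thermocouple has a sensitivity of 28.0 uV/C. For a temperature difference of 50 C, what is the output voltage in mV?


The thermocouple output V = sensitivity * dT.
V = 28.0 uV/C * 50 C
V = 1400.0 uV
V = 1.4 mV

1.4 mV


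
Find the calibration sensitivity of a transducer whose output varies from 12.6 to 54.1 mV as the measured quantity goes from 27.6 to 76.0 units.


Sensitivity = (y2 - y1) / (x2 - x1).
S = (54.1 - 12.6) / (76.0 - 27.6)
S = 41.5 / 48.4
S = 0.8574 mV/unit

0.8574 mV/unit


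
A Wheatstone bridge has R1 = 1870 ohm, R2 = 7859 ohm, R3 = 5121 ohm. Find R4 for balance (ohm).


At balance: R1*R4 = R2*R3, so R4 = R2*R3/R1.
R4 = 7859 * 5121 / 1870
R4 = 40245939 / 1870
R4 = 21521.89 ohm

21521.89 ohm


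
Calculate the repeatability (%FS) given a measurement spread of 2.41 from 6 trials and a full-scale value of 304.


Repeatability = (spread / full scale) * 100%.
R = (2.41 / 304) * 100
R = 0.793 %FS

0.793 %FS


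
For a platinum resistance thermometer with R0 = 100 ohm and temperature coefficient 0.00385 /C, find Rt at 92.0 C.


The RTD equation: Rt = R0 * (1 + alpha * T).
Rt = 100 * (1 + 0.00385 * 92.0)
Rt = 100 * (1 + 0.3542)
Rt = 100 * 1.3542
Rt = 135.42 ohm

135.42 ohm


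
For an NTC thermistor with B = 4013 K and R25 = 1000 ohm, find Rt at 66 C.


NTC thermistor equation: Rt = R25 * exp(B * (1/T - 1/T25)).
T in Kelvin: 339.15 K, T25 = 298.15 K
1/T - 1/T25 = 1/339.15 - 1/298.15 = -0.00040547
B * (1/T - 1/T25) = 4013 * -0.00040547 = -1.6271
Rt = 1000 * exp(-1.6271) = 196.5 ohm

196.5 ohm


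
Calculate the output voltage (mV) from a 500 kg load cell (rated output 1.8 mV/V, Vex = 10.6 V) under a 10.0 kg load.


Vout = rated_output * Vex * (load / capacity).
Vout = 1.8 * 10.6 * (10.0 / 500)
Vout = 1.8 * 10.6 * 0.02
Vout = 0.382 mV

0.382 mV


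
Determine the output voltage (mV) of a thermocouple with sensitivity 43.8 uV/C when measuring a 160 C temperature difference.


The thermocouple output V = sensitivity * dT.
V = 43.8 uV/C * 160 C
V = 7008.0 uV
V = 7.008 mV

7.008 mV


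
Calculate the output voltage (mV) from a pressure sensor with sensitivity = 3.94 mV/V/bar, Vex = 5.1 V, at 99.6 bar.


Output = sensitivity * Vex * P.
Vout = 3.94 * 5.1 * 99.6
Vout = 20.094 * 99.6
Vout = 2001.36 mV

2001.36 mV


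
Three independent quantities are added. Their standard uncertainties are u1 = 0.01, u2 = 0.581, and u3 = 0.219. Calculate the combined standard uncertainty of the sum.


For a sum of independent quantities, uc = sqrt(u1^2 + u2^2 + u3^2).
uc = sqrt(0.01^2 + 0.581^2 + 0.219^2)
uc = sqrt(0.0001 + 0.337561 + 0.047961)
uc = 0.621

0.621


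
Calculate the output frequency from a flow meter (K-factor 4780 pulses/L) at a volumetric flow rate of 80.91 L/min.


Frequency = K * Q / 60 (converting L/min to L/s).
f = 4780 * 80.91 / 60
f = 386749.8 / 60
f = 6445.83 Hz

6445.83 Hz


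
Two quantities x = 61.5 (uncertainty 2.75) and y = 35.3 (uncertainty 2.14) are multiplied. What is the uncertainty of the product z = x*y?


For a product z = x*y, the relative uncertainty is:
uz/z = sqrt((ux/x)^2 + (uy/y)^2)
Relative uncertainties: ux/x = 2.75/61.5 = 0.044715
uy/y = 2.14/35.3 = 0.060623
z = 61.5 * 35.3 = 2170.9
uz = 2170.9 * sqrt(0.044715^2 + 0.060623^2) = 163.538

163.538


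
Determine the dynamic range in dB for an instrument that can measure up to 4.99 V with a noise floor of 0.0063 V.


Dynamic range = 20 * log10(Vmax / Vnoise).
DR = 20 * log10(4.99 / 0.0063)
DR = 20 * log10(792.06)
DR = 57.98 dB

57.98 dB


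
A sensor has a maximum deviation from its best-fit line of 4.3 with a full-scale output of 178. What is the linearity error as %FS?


Linearity error = (max deviation / full scale) * 100%.
Linearity = (4.3 / 178) * 100
Linearity = 2.416 %FS

2.416 %FS


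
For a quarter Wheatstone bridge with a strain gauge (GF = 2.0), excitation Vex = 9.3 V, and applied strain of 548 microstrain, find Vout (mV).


Quarter bridge output: Vout = (GF * epsilon * Vex) / 4.
Vout = (2.0 * 548e-6 * 9.3) / 4
Vout = 0.0101928 / 4 V
Vout = 0.0025482 V = 2.5482 mV

2.5482 mV


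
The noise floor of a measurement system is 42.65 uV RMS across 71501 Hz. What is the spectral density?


Noise spectral density = Vrms / sqrt(BW).
NSD = 42.65 / sqrt(71501)
NSD = 42.65 / 267.3967
NSD = 0.1595 uV/sqrt(Hz)

0.1595 uV/sqrt(Hz)


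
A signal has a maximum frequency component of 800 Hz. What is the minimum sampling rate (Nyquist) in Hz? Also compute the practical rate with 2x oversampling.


By Nyquist theorem, fs_min = 2 * fmax.
fs_min = 2 * 800 = 1600 Hz
Practical rate = 2 * fs_min = 2 * 1600 = 3200 Hz

fs_min = 1600 Hz, fs_practical = 3200 Hz


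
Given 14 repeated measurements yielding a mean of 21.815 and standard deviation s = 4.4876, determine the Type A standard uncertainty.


The standard uncertainty for Type A evaluation is u = s / sqrt(n).
u = 4.4876 / sqrt(14)
u = 4.4876 / 3.7417
u = 1.1994

1.1994


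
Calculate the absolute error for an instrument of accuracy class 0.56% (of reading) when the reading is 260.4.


Absolute error = (accuracy% / 100) * reading.
Error = (0.56 / 100) * 260.4
Error = 0.0056 * 260.4
Error = 1.4582

1.4582


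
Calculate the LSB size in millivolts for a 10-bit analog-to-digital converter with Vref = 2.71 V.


The resolution (LSB) of an ADC is Vref / 2^n.
LSB = 2.71 / 2^10
LSB = 2.71 / 1024
LSB = 0.00264648 V = 2.64648438 mV

2.64648438 mV


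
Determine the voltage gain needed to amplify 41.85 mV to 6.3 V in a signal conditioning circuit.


Gain = Vout / Vin (converting to same units).
G = 6.3 V / 41.85 mV
G = 6300.0 mV / 41.85 mV
G = 150.54

150.54


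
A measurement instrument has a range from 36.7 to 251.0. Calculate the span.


Span = upper range - lower range.
Span = 251.0 - (36.7)
Span = 214.3

214.3


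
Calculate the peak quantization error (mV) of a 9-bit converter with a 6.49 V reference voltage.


The maximum quantization error is +/- LSB/2.
LSB = Vref / 2^n = 6.49 / 512 = 0.01267578 V
Max error = LSB / 2 = 0.01267578 / 2 = 0.00633789 V
Max error = 6.3379 mV

6.3379 mV


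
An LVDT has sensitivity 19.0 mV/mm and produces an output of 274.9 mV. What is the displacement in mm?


Displacement = Vout / sensitivity.
d = 274.9 / 19.0
d = 14.468 mm

14.468 mm


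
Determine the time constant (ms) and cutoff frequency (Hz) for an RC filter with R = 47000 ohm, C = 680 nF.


Time constant: tau = R * C.
tau = 47000 * 6.80e-07 = 0.03196 s
tau = 31.96 ms
Cutoff frequency: fc = 1 / (2*pi*R*C).
fc = 1 / (2*pi*0.03196) = 4.98 Hz

tau = 31.96 ms, fc = 4.98 Hz


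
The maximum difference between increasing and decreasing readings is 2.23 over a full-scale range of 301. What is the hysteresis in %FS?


Hysteresis = (max difference / full scale) * 100%.
H = (2.23 / 301) * 100
H = 0.741 %FS

0.741 %FS


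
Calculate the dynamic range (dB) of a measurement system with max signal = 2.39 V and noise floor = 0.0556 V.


Dynamic range = 20 * log10(Vmax / Vnoise).
DR = 20 * log10(2.39 / 0.0556)
DR = 20 * log10(42.99)
DR = 32.67 dB

32.67 dB


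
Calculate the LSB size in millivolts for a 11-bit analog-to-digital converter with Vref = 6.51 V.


The resolution (LSB) of an ADC is Vref / 2^n.
LSB = 6.51 / 2^11
LSB = 6.51 / 2048
LSB = 0.00317871 V = 3.17871094 mV

3.17871094 mV


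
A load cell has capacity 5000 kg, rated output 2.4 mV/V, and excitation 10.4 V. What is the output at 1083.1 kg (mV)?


Vout = rated_output * Vex * (load / capacity).
Vout = 2.4 * 10.4 * (1083.1 / 5000)
Vout = 2.4 * 10.4 * 0.21662
Vout = 5.407 mV

5.407 mV


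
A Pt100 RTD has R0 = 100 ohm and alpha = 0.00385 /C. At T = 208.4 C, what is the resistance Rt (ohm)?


The RTD equation: Rt = R0 * (1 + alpha * T).
Rt = 100 * (1 + 0.00385 * 208.4)
Rt = 100 * (1 + 0.80234)
Rt = 100 * 1.80234
Rt = 180.234 ohm

180.234 ohm


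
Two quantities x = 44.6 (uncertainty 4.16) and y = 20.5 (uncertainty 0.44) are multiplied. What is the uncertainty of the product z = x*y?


For a product z = x*y, the relative uncertainty is:
uz/z = sqrt((ux/x)^2 + (uy/y)^2)
Relative uncertainties: ux/x = 4.16/44.6 = 0.093274
uy/y = 0.44/20.5 = 0.021463
z = 44.6 * 20.5 = 914.3
uz = 914.3 * sqrt(0.093274^2 + 0.021463^2) = 87.509

87.509


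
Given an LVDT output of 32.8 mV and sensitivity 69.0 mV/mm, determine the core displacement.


Displacement = Vout / sensitivity.
d = 32.8 / 69.0
d = 0.475 mm

0.475 mm


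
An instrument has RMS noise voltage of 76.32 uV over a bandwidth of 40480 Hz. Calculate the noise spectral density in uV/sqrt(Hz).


Noise spectral density = Vrms / sqrt(BW).
NSD = 76.32 / sqrt(40480)
NSD = 76.32 / 201.1964
NSD = 0.3793 uV/sqrt(Hz)

0.3793 uV/sqrt(Hz)


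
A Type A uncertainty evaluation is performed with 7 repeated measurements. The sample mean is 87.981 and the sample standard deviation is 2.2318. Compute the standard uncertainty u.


The standard uncertainty for Type A evaluation is u = s / sqrt(n).
u = 2.2318 / sqrt(7)
u = 2.2318 / 2.6458
u = 0.8435

0.8435


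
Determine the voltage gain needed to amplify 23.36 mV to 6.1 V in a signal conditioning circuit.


Gain = Vout / Vin (converting to same units).
G = 6.1 V / 23.36 mV
G = 6100.0 mV / 23.36 mV
G = 261.13

261.13


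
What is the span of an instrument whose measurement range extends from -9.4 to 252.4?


Span = upper range - lower range.
Span = 252.4 - (-9.4)
Span = 261.8

261.8


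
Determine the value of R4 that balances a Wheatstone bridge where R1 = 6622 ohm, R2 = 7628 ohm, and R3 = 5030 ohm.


At balance: R1*R4 = R2*R3, so R4 = R2*R3/R1.
R4 = 7628 * 5030 / 6622
R4 = 38368840 / 6622
R4 = 5794.15 ohm

5794.15 ohm


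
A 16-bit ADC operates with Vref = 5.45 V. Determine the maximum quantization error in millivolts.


The maximum quantization error is +/- LSB/2.
LSB = Vref / 2^n = 5.45 / 65536 = 8.316e-05 V
Max error = LSB / 2 = 8.316e-05 / 2 = 4.158e-05 V
Max error = 0.0416 mV

0.0416 mV


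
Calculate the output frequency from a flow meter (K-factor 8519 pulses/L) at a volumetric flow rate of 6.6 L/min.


Frequency = K * Q / 60 (converting L/min to L/s).
f = 8519 * 6.6 / 60
f = 56225.4 / 60
f = 937.09 Hz

937.09 Hz


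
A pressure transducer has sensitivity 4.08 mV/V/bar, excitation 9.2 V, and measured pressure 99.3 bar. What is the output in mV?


Output = sensitivity * Vex * P.
Vout = 4.08 * 9.2 * 99.3
Vout = 37.536 * 99.3
Vout = 3727.32 mV

3727.32 mV


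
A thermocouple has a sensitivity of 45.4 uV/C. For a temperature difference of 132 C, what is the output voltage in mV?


The thermocouple output V = sensitivity * dT.
V = 45.4 uV/C * 132 C
V = 5992.8 uV
V = 5.993 mV

5.993 mV


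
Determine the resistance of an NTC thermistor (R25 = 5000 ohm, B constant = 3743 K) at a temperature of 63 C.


NTC thermistor equation: Rt = R25 * exp(B * (1/T - 1/T25)).
T in Kelvin: 336.15 K, T25 = 298.15 K
1/T - 1/T25 = 1/336.15 - 1/298.15 = -0.00037915
B * (1/T - 1/T25) = 3743 * -0.00037915 = -1.4192
Rt = 5000 * exp(-1.4192) = 1209.6 ohm

1209.6 ohm


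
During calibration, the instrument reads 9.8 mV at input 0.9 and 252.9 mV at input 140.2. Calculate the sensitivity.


Sensitivity = (y2 - y1) / (x2 - x1).
S = (252.9 - 9.8) / (140.2 - 0.9)
S = 243.1 / 139.3
S = 1.7452 mV/unit

1.7452 mV/unit


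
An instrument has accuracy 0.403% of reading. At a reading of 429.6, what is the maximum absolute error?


Absolute error = (accuracy% / 100) * reading.
Error = (0.403 / 100) * 429.6
Error = 0.00403 * 429.6
Error = 1.7313

1.7313


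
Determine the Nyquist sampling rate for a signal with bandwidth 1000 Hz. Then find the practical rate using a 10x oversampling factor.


By Nyquist theorem, fs_min = 2 * fmax.
fs_min = 2 * 1000 = 2000 Hz
Practical rate = 10 * fs_min = 10 * 2000 = 20000 Hz

fs_min = 2000 Hz, fs_practical = 20000 Hz


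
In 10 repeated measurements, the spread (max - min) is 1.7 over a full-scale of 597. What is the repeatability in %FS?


Repeatability = (spread / full scale) * 100%.
R = (1.7 / 597) * 100
R = 0.285 %FS

0.285 %FS


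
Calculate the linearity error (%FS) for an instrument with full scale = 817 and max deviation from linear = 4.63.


Linearity error = (max deviation / full scale) * 100%.
Linearity = (4.63 / 817) * 100
Linearity = 0.567 %FS

0.567 %FS


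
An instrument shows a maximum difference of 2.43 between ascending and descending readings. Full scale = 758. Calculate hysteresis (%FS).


Hysteresis = (max difference / full scale) * 100%.
H = (2.43 / 758) * 100
H = 0.321 %FS

0.321 %FS


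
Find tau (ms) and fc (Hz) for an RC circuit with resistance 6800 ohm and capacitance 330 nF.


Time constant: tau = R * C.
tau = 6800 * 3.30e-07 = 0.002244 s
tau = 2.244 ms
Cutoff frequency: fc = 1 / (2*pi*R*C).
fc = 1 / (2*pi*0.002244) = 70.92 Hz

tau = 2.244 ms, fc = 70.92 Hz


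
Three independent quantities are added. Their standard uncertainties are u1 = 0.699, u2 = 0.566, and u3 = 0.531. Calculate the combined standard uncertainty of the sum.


For a sum of independent quantities, uc = sqrt(u1^2 + u2^2 + u3^2).
uc = sqrt(0.699^2 + 0.566^2 + 0.531^2)
uc = sqrt(0.488601 + 0.320356 + 0.281961)
uc = 1.0445

1.0445


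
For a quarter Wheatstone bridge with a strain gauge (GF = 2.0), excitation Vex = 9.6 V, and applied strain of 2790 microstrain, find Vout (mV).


Quarter bridge output: Vout = (GF * epsilon * Vex) / 4.
Vout = (2.0 * 2790e-6 * 9.6) / 4
Vout = 0.053568 / 4 V
Vout = 0.013392 V = 13.392 mV

13.392 mV


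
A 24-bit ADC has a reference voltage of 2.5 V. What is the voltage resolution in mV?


The resolution (LSB) of an ADC is Vref / 2^n.
LSB = 2.5 / 2^24
LSB = 2.5 / 16777216
LSB = 1.5e-07 V = 0.00014901 mV

0.00014901 mV


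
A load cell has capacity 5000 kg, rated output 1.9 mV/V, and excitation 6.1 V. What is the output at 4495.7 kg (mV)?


Vout = rated_output * Vex * (load / capacity).
Vout = 1.9 * 6.1 * (4495.7 / 5000)
Vout = 1.9 * 6.1 * 0.89914
Vout = 10.421 mV

10.421 mV


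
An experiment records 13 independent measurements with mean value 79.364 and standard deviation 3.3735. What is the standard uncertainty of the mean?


The standard uncertainty for Type A evaluation is u = s / sqrt(n).
u = 3.3735 / sqrt(13)
u = 3.3735 / 3.6056
u = 0.9356

0.9356


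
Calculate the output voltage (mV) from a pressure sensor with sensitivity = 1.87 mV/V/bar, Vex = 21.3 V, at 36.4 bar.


Output = sensitivity * Vex * P.
Vout = 1.87 * 21.3 * 36.4
Vout = 39.831 * 36.4
Vout = 1449.85 mV

1449.85 mV


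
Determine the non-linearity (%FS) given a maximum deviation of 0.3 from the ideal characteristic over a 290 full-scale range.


Linearity error = (max deviation / full scale) * 100%.
Linearity = (0.3 / 290) * 100
Linearity = 0.103 %FS

0.103 %FS


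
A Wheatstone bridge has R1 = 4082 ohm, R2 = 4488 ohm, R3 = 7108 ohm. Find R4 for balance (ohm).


At balance: R1*R4 = R2*R3, so R4 = R2*R3/R1.
R4 = 4488 * 7108 / 4082
R4 = 31900704 / 4082
R4 = 7814.97 ohm

7814.97 ohm


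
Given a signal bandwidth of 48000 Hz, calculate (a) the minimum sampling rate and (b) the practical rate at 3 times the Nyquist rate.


By Nyquist theorem, fs_min = 2 * fmax.
fs_min = 2 * 48000 = 96000 Hz
Practical rate = 3 * fs_min = 3 * 96000 = 288000 Hz

fs_min = 96000 Hz, fs_practical = 288000 Hz


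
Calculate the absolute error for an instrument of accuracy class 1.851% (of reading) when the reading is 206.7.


Absolute error = (accuracy% / 100) * reading.
Error = (1.851 / 100) * 206.7
Error = 0.01851 * 206.7
Error = 3.826

3.826


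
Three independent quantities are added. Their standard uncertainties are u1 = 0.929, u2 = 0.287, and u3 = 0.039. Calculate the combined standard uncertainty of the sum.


For a sum of independent quantities, uc = sqrt(u1^2 + u2^2 + u3^2).
uc = sqrt(0.929^2 + 0.287^2 + 0.039^2)
uc = sqrt(0.863041 + 0.082369 + 0.001521)
uc = 0.9731

0.9731


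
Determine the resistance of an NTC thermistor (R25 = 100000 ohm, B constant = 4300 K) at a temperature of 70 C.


NTC thermistor equation: Rt = R25 * exp(B * (1/T - 1/T25)).
T in Kelvin: 343.15 K, T25 = 298.15 K
1/T - 1/T25 = 1/343.15 - 1/298.15 = -0.00043984
B * (1/T - 1/T25) = 4300 * -0.00043984 = -1.8913
Rt = 100000 * exp(-1.8913) = 15087.4 ohm

15087.4 ohm


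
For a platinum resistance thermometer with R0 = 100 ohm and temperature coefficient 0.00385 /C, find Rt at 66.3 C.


The RTD equation: Rt = R0 * (1 + alpha * T).
Rt = 100 * (1 + 0.00385 * 66.3)
Rt = 100 * (1 + 0.255255)
Rt = 100 * 1.255255
Rt = 125.525 ohm

125.525 ohm


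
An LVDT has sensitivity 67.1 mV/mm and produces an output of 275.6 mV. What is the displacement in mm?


Displacement = Vout / sensitivity.
d = 275.6 / 67.1
d = 4.107 mm

4.107 mm


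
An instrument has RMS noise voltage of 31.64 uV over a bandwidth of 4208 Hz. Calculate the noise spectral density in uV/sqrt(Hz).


Noise spectral density = Vrms / sqrt(BW).
NSD = 31.64 / sqrt(4208)
NSD = 31.64 / 64.8691
NSD = 0.4878 uV/sqrt(Hz)

0.4878 uV/sqrt(Hz)


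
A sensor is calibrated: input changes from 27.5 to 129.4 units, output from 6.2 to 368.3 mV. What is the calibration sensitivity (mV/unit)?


Sensitivity = (y2 - y1) / (x2 - x1).
S = (368.3 - 6.2) / (129.4 - 27.5)
S = 362.1 / 101.9
S = 3.5535 mV/unit

3.5535 mV/unit


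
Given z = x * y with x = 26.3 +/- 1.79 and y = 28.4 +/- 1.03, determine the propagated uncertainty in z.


For a product z = x*y, the relative uncertainty is:
uz/z = sqrt((ux/x)^2 + (uy/y)^2)
Relative uncertainties: ux/x = 1.79/26.3 = 0.068061
uy/y = 1.03/28.4 = 0.036268
z = 26.3 * 28.4 = 746.9
uz = 746.9 * sqrt(0.068061^2 + 0.036268^2) = 57.603

57.603


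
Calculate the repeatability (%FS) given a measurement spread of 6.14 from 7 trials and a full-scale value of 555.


Repeatability = (spread / full scale) * 100%.
R = (6.14 / 555) * 100
R = 1.106 %FS

1.106 %FS


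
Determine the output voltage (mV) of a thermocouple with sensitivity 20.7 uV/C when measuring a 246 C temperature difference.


The thermocouple output V = sensitivity * dT.
V = 20.7 uV/C * 246 C
V = 5092.2 uV
V = 5.092 mV

5.092 mV


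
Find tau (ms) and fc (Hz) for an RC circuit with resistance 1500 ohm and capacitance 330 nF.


Time constant: tau = R * C.
tau = 1500 * 3.30e-07 = 0.000495 s
tau = 0.495 ms
Cutoff frequency: fc = 1 / (2*pi*R*C).
fc = 1 / (2*pi*0.000495) = 321.53 Hz

tau = 0.495 ms, fc = 321.53 Hz


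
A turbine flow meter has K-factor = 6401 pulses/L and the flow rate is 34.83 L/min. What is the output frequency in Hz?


Frequency = K * Q / 60 (converting L/min to L/s).
f = 6401 * 34.83 / 60
f = 222946.83 / 60
f = 3715.78 Hz

3715.78 Hz


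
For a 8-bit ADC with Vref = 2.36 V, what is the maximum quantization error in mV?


The maximum quantization error is +/- LSB/2.
LSB = Vref / 2^n = 2.36 / 256 = 0.00921875 V
Max error = LSB / 2 = 0.00921875 / 2 = 0.00460937 V
Max error = 4.6094 mV

4.6094 mV


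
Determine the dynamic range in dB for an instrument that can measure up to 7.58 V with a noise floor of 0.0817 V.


Dynamic range = 20 * log10(Vmax / Vnoise).
DR = 20 * log10(7.58 / 0.0817)
DR = 20 * log10(92.78)
DR = 39.35 dB

39.35 dB


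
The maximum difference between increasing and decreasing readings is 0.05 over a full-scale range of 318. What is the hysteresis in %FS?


Hysteresis = (max difference / full scale) * 100%.
H = (0.05 / 318) * 100
H = 0.016 %FS

0.016 %FS


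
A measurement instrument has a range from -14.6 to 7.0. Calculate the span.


Span = upper range - lower range.
Span = 7.0 - (-14.6)
Span = 21.6

21.6


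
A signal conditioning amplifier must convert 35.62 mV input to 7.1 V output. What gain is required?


Gain = Vout / Vin (converting to same units).
G = 7.1 V / 35.62 mV
G = 7100.0 mV / 35.62 mV
G = 199.33

199.33


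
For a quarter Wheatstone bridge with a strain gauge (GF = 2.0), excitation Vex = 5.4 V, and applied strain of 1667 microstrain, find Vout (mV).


Quarter bridge output: Vout = (GF * epsilon * Vex) / 4.
Vout = (2.0 * 1667e-6 * 5.4) / 4
Vout = 0.0180036 / 4 V
Vout = 0.0045009 V = 4.5009 mV

4.5009 mV


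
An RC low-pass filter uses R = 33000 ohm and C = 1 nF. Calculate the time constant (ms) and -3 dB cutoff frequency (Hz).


Time constant: tau = R * C.
tau = 33000 * 1.00e-09 = 3.3e-05 s
tau = 0.033 ms
Cutoff frequency: fc = 1 / (2*pi*R*C).
fc = 1 / (2*pi*3.3e-05) = 4822.88 Hz

tau = 0.033 ms, fc = 4822.88 Hz


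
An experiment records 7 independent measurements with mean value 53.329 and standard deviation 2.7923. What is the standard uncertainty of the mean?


The standard uncertainty for Type A evaluation is u = s / sqrt(n).
u = 2.7923 / sqrt(7)
u = 2.7923 / 2.6458
u = 1.0554

1.0554


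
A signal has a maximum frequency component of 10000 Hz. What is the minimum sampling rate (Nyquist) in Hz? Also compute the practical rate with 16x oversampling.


By Nyquist theorem, fs_min = 2 * fmax.
fs_min = 2 * 10000 = 20000 Hz
Practical rate = 16 * fs_min = 16 * 20000 = 320000 Hz

fs_min = 20000 Hz, fs_practical = 320000 Hz


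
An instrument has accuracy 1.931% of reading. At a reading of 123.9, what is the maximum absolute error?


Absolute error = (accuracy% / 100) * reading.
Error = (1.931 / 100) * 123.9
Error = 0.01931 * 123.9
Error = 2.3925

2.3925


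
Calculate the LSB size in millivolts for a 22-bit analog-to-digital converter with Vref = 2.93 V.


The resolution (LSB) of an ADC is Vref / 2^n.
LSB = 2.93 / 2^22
LSB = 2.93 / 4194304
LSB = 7e-07 V = 0.00069857 mV

0.00069857 mV


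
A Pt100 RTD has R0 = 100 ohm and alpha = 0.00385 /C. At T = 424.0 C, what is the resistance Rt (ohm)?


The RTD equation: Rt = R0 * (1 + alpha * T).
Rt = 100 * (1 + 0.00385 * 424.0)
Rt = 100 * (1 + 1.6324)
Rt = 100 * 2.6324
Rt = 263.24 ohm

263.24 ohm


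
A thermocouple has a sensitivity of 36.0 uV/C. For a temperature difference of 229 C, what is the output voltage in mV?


The thermocouple output V = sensitivity * dT.
V = 36.0 uV/C * 229 C
V = 8244.0 uV
V = 8.244 mV

8.244 mV


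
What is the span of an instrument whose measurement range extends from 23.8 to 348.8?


Span = upper range - lower range.
Span = 348.8 - (23.8)
Span = 325.0

325.0


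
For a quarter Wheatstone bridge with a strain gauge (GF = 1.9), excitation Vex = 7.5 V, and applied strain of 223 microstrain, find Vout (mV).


Quarter bridge output: Vout = (GF * epsilon * Vex) / 4.
Vout = (1.9 * 223e-6 * 7.5) / 4
Vout = 0.00317775 / 4 V
Vout = 0.00079444 V = 0.7944 mV

0.7944 mV


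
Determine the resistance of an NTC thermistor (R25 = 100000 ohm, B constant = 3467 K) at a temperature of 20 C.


NTC thermistor equation: Rt = R25 * exp(B * (1/T - 1/T25)).
T in Kelvin: 293.15 K, T25 = 298.15 K
1/T - 1/T25 = 1/293.15 - 1/298.15 = 5.721e-05
B * (1/T - 1/T25) = 3467 * 5.721e-05 = 0.1983
Rt = 100000 * exp(0.1983) = 121937.1 ohm

121937.1 ohm


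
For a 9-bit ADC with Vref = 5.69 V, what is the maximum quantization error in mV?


The maximum quantization error is +/- LSB/2.
LSB = Vref / 2^n = 5.69 / 512 = 0.01111328 V
Max error = LSB / 2 = 0.01111328 / 2 = 0.00555664 V
Max error = 5.5566 mV

5.5566 mV


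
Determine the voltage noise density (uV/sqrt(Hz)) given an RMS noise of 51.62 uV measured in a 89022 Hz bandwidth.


Noise spectral density = Vrms / sqrt(BW).
NSD = 51.62 / sqrt(89022)
NSD = 51.62 / 298.3655
NSD = 0.173 uV/sqrt(Hz)

0.173 uV/sqrt(Hz)


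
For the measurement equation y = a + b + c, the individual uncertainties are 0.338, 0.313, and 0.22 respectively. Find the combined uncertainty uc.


For a sum of independent quantities, uc = sqrt(u1^2 + u2^2 + u3^2).
uc = sqrt(0.338^2 + 0.313^2 + 0.22^2)
uc = sqrt(0.114244 + 0.097969 + 0.0484)
uc = 0.5105

0.5105


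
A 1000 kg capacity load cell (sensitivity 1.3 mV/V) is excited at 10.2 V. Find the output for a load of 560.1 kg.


Vout = rated_output * Vex * (load / capacity).
Vout = 1.3 * 10.2 * (560.1 / 1000)
Vout = 1.3 * 10.2 * 0.5601
Vout = 7.427 mV

7.427 mV


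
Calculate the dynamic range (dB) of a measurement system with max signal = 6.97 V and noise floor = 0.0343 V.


Dynamic range = 20 * log10(Vmax / Vnoise).
DR = 20 * log10(6.97 / 0.0343)
DR = 20 * log10(203.21)
DR = 46.16 dB

46.16 dB


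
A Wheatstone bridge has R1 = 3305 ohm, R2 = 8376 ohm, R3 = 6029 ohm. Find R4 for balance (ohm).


At balance: R1*R4 = R2*R3, so R4 = R2*R3/R1.
R4 = 8376 * 6029 / 3305
R4 = 50498904 / 3305
R4 = 15279.55 ohm

15279.55 ohm


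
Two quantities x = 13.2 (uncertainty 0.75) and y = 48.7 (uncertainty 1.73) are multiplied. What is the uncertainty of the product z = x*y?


For a product z = x*y, the relative uncertainty is:
uz/z = sqrt((ux/x)^2 + (uy/y)^2)
Relative uncertainties: ux/x = 0.75/13.2 = 0.056818
uy/y = 1.73/48.7 = 0.035524
z = 13.2 * 48.7 = 642.8
uz = 642.8 * sqrt(0.056818^2 + 0.035524^2) = 43.076

43.076


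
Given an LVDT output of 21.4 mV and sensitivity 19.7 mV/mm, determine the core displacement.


Displacement = Vout / sensitivity.
d = 21.4 / 19.7
d = 1.086 mm

1.086 mm


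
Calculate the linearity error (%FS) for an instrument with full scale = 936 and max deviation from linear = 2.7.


Linearity error = (max deviation / full scale) * 100%.
Linearity = (2.7 / 936) * 100
Linearity = 0.288 %FS

0.288 %FS


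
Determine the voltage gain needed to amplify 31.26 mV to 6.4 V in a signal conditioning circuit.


Gain = Vout / Vin (converting to same units).
G = 6.4 V / 31.26 mV
G = 6400.0 mV / 31.26 mV
G = 204.73

204.73


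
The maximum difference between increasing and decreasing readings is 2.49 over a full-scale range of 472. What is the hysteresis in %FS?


Hysteresis = (max difference / full scale) * 100%.
H = (2.49 / 472) * 100
H = 0.528 %FS

0.528 %FS


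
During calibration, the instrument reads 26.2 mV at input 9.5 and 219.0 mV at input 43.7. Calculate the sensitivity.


Sensitivity = (y2 - y1) / (x2 - x1).
S = (219.0 - 26.2) / (43.7 - 9.5)
S = 192.8 / 34.2
S = 5.6374 mV/unit

5.6374 mV/unit


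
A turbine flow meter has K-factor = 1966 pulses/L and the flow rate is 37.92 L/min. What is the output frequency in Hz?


Frequency = K * Q / 60 (converting L/min to L/s).
f = 1966 * 37.92 / 60
f = 74550.72 / 60
f = 1242.51 Hz

1242.51 Hz


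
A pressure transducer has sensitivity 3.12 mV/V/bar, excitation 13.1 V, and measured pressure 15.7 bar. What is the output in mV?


Output = sensitivity * Vex * P.
Vout = 3.12 * 13.1 * 15.7
Vout = 40.872 * 15.7
Vout = 641.69 mV

641.69 mV


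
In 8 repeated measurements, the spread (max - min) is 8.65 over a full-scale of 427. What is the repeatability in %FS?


Repeatability = (spread / full scale) * 100%.
R = (8.65 / 427) * 100
R = 2.026 %FS

2.026 %FS


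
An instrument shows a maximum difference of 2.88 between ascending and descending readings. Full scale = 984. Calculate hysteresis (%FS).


Hysteresis = (max difference / full scale) * 100%.
H = (2.88 / 984) * 100
H = 0.293 %FS

0.293 %FS


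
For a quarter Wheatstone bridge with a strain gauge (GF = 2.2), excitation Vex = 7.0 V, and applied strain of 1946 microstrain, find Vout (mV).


Quarter bridge output: Vout = (GF * epsilon * Vex) / 4.
Vout = (2.2 * 1946e-6 * 7.0) / 4
Vout = 0.0299684 / 4 V
Vout = 0.0074921 V = 7.4921 mV

7.4921 mV


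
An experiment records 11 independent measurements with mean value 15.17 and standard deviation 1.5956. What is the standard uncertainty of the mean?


The standard uncertainty for Type A evaluation is u = s / sqrt(n).
u = 1.5956 / sqrt(11)
u = 1.5956 / 3.3166
u = 0.4811

0.4811


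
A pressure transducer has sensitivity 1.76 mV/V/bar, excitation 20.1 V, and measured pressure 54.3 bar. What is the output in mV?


Output = sensitivity * Vex * P.
Vout = 1.76 * 20.1 * 54.3
Vout = 35.376 * 54.3
Vout = 1920.92 mV

1920.92 mV


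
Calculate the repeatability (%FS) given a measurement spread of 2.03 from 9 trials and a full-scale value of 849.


Repeatability = (spread / full scale) * 100%.
R = (2.03 / 849) * 100
R = 0.239 %FS

0.239 %FS


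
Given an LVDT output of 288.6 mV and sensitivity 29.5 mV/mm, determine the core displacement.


Displacement = Vout / sensitivity.
d = 288.6 / 29.5
d = 9.783 mm

9.783 mm


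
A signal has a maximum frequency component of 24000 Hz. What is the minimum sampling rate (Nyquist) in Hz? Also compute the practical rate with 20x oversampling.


By Nyquist theorem, fs_min = 2 * fmax.
fs_min = 2 * 24000 = 48000 Hz
Practical rate = 20 * fs_min = 20 * 48000 = 960000 Hz

fs_min = 48000 Hz, fs_practical = 960000 Hz


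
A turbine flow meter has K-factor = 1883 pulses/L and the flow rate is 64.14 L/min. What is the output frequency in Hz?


Frequency = K * Q / 60 (converting L/min to L/s).
f = 1883 * 64.14 / 60
f = 120775.62 / 60
f = 2012.93 Hz

2012.93 Hz


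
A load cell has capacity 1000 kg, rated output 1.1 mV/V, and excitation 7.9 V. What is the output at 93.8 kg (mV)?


Vout = rated_output * Vex * (load / capacity).
Vout = 1.1 * 7.9 * (93.8 / 1000)
Vout = 1.1 * 7.9 * 0.0938
Vout = 0.815 mV

0.815 mV


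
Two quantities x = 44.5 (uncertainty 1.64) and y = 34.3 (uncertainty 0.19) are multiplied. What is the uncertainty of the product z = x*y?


For a product z = x*y, the relative uncertainty is:
uz/z = sqrt((ux/x)^2 + (uy/y)^2)
Relative uncertainties: ux/x = 1.64/44.5 = 0.036854
uy/y = 0.19/34.3 = 0.005539
z = 44.5 * 34.3 = 1526.3
uz = 1526.3 * sqrt(0.036854^2 + 0.005539^2) = 56.884

56.884


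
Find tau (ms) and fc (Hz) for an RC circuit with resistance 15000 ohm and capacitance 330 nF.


Time constant: tau = R * C.
tau = 15000 * 3.30e-07 = 0.00495 s
tau = 4.95 ms
Cutoff frequency: fc = 1 / (2*pi*R*C).
fc = 1 / (2*pi*0.00495) = 32.15 Hz

tau = 4.95 ms, fc = 32.15 Hz


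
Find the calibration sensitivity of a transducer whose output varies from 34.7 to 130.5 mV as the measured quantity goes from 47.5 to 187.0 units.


Sensitivity = (y2 - y1) / (x2 - x1).
S = (130.5 - 34.7) / (187.0 - 47.5)
S = 95.8 / 139.5
S = 0.6867 mV/unit

0.6867 mV/unit


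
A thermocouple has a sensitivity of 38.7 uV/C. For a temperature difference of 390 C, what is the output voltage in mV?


The thermocouple output V = sensitivity * dT.
V = 38.7 uV/C * 390 C
V = 15093.0 uV
V = 15.093 mV

15.093 mV


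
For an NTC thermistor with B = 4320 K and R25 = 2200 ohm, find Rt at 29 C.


NTC thermistor equation: Rt = R25 * exp(B * (1/T - 1/T25)).
T in Kelvin: 302.15 K, T25 = 298.15 K
1/T - 1/T25 = 1/302.15 - 1/298.15 = -4.44e-05
B * (1/T - 1/T25) = 4320 * -4.44e-05 = -0.1918
Rt = 2200 * exp(-0.1918) = 1816.0 ohm

1816.0 ohm


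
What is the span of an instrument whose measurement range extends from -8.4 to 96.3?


Span = upper range - lower range.
Span = 96.3 - (-8.4)
Span = 104.7

104.7


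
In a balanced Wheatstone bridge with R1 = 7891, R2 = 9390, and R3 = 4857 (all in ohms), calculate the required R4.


At balance: R1*R4 = R2*R3, so R4 = R2*R3/R1.
R4 = 9390 * 4857 / 7891
R4 = 45607230 / 7891
R4 = 5779.65 ohm

5779.65 ohm


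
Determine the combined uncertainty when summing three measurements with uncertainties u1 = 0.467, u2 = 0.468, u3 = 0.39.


For a sum of independent quantities, uc = sqrt(u1^2 + u2^2 + u3^2).
uc = sqrt(0.467^2 + 0.468^2 + 0.39^2)
uc = sqrt(0.218089 + 0.219024 + 0.1521)
uc = 0.7676

0.7676


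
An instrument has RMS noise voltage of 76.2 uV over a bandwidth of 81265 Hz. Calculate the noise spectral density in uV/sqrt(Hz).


Noise spectral density = Vrms / sqrt(BW).
NSD = 76.2 / sqrt(81265)
NSD = 76.2 / 285.0702
NSD = 0.2673 uV/sqrt(Hz)

0.2673 uV/sqrt(Hz)


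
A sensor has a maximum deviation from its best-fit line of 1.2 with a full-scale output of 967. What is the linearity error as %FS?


Linearity error = (max deviation / full scale) * 100%.
Linearity = (1.2 / 967) * 100
Linearity = 0.124 %FS

0.124 %FS


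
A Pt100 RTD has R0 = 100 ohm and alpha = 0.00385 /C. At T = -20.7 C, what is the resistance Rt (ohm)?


The RTD equation: Rt = R0 * (1 + alpha * T).
Rt = 100 * (1 + 0.00385 * -20.7)
Rt = 100 * (1 + -0.079695)
Rt = 100 * 0.920305
Rt = 92.031 ohm

92.031 ohm


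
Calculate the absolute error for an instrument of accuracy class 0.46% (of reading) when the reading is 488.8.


Absolute error = (accuracy% / 100) * reading.
Error = (0.46 / 100) * 488.8
Error = 0.0046 * 488.8
Error = 2.2485

2.2485


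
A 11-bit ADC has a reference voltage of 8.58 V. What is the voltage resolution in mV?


The resolution (LSB) of an ADC is Vref / 2^n.
LSB = 8.58 / 2^11
LSB = 8.58 / 2048
LSB = 0.00418945 V = 4.18945312 mV

4.18945312 mV


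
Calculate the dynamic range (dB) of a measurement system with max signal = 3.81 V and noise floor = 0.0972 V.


Dynamic range = 20 * log10(Vmax / Vnoise).
DR = 20 * log10(3.81 / 0.0972)
DR = 20 * log10(39.2)
DR = 31.87 dB

31.87 dB


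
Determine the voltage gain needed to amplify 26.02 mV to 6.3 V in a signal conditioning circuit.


Gain = Vout / Vin (converting to same units).
G = 6.3 V / 26.02 mV
G = 6300.0 mV / 26.02 mV
G = 242.12

242.12


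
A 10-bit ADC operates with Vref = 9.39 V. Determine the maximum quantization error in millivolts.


The maximum quantization error is +/- LSB/2.
LSB = Vref / 2^n = 9.39 / 1024 = 0.00916992 V
Max error = LSB / 2 = 0.00916992 / 2 = 0.00458496 V
Max error = 4.585 mV

4.585 mV


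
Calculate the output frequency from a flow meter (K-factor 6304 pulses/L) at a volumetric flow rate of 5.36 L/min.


Frequency = K * Q / 60 (converting L/min to L/s).
f = 6304 * 5.36 / 60
f = 33789.44 / 60
f = 563.16 Hz

563.16 Hz


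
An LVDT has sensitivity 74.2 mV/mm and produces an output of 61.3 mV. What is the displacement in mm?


Displacement = Vout / sensitivity.
d = 61.3 / 74.2
d = 0.826 mm

0.826 mm


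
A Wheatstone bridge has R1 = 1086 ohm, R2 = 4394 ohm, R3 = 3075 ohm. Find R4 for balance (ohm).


At balance: R1*R4 = R2*R3, so R4 = R2*R3/R1.
R4 = 4394 * 3075 / 1086
R4 = 13511550 / 1086
R4 = 12441.57 ohm

12441.57 ohm


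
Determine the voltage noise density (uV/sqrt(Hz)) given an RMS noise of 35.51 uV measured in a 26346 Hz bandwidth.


Noise spectral density = Vrms / sqrt(BW).
NSD = 35.51 / sqrt(26346)
NSD = 35.51 / 162.3145
NSD = 0.2188 uV/sqrt(Hz)

0.2188 uV/sqrt(Hz)


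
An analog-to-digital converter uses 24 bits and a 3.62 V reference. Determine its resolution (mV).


The resolution (LSB) of an ADC is Vref / 2^n.
LSB = 3.62 / 2^24
LSB = 3.62 / 16777216
LSB = 2.2e-07 V = 0.00021577 mV

0.00021577 mV
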